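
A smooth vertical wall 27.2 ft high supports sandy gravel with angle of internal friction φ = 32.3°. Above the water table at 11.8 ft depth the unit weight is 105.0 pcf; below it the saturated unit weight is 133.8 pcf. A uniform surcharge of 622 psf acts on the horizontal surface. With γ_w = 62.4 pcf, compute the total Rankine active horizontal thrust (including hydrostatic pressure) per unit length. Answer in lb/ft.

K_a = tan²(45° − φ/2) = 0.3035.
γ' = 133.8 − 62.4 = 71.40 pcf. h₂ = H − d_w = 15.4 ft.
σ'_h: at surface K_a·q = 188.8; at WT K_a(q+γd_w) = 564.8; at base K_a(q+γd_w+γ'h₂) = 898.5 psf.
P₁ = ½(188.8+564.8)×11.8 = 4446; P₂ = ½(564.8+898.5)×15.4 = 11270; P_w = ½γ_w h₂² = 7399.
Total = 4446+11270+7399 = 23110 lb/ft.

23100 lb/ft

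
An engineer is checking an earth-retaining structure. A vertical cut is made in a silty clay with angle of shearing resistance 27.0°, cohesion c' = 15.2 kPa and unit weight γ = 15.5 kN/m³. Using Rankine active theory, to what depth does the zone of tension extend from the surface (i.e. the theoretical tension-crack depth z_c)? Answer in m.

K_a = tan²(45° − 27.0°/2) = 0.3755; √K_a = 0.6128.
The active pressure is zero where K_a γ z = 2c√K_a, so z_c = 2c/(γ√K_a) = 2×15.2/(15.5×0.6128) = 3.201 m.

3.20 m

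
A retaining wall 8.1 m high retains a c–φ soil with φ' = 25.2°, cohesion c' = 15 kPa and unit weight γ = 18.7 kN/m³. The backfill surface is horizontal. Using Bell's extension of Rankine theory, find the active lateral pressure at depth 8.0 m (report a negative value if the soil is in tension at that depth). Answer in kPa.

41.2 kPa

K_a = (1 − sin φ)/(1 + sin φ) = 0.4027.
σ_a = K_a γ z − 2c√K_a = 0.4027×18.7×8.0 − 2×15×0.6346 = 41.21 kPa.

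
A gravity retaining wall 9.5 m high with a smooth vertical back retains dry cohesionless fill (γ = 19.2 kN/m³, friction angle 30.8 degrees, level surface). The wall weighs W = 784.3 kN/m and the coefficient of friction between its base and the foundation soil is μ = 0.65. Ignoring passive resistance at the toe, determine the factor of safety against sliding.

1.82

K_a = tan²(45° − 30.8°/2) = 0.3227.
P_a = ½K_aγH² = 0.5×0.3227×19.2×9.5² = 279.6 kN/m, acting at H/3 = 3.167 m above the base.
FS_sliding = μW / P_a = 0.65×784.3 / 279.6 = 1.823.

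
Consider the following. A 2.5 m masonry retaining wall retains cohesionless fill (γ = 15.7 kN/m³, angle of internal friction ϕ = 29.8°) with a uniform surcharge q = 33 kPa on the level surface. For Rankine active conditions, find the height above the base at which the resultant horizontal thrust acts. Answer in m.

1.09 m

K_a = 0.3360.
Triangular part P₁ = ½K_aγH² = 16.49 at H/3 = 0.8333 m; rectangular part P₂ = K_a q H = 27.72 at H/2 = 1.250 m.
ȳ = (P₁·0.8333 + P₂·1.250)/(P₁+P₂) = 1.095 m.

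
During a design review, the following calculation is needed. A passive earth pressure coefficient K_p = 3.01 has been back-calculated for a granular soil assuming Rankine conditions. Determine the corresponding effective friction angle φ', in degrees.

K_p = (1+sin φ)/(1−sin φ) ⇒ sin φ = (K_p − 1)/(K_p + 1) = 0.5012.
φ = arcsin(0.5012) = 30.08°.

30.1°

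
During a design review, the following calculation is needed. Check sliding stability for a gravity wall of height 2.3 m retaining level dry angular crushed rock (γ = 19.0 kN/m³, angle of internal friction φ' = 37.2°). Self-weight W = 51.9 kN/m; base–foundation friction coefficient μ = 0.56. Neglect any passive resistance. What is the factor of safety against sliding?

K_a = tan²(45° − 37.2°/2) = 0.2464.
P_a = ½K_aγH² = 0.5×0.2464×19.0×2.3² = 12.38 kN/m, acting at H/3 = 0.7667 m above the base.
FS_sliding = μW / P_a = 0.56×51.9 / 12.38 = 2.347.

2.35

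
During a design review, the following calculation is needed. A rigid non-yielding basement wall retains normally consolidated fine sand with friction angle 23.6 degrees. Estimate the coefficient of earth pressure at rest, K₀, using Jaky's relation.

K₀ = 1 − sin φ' = 1 − sin 23.6° = 0.5997.

0.600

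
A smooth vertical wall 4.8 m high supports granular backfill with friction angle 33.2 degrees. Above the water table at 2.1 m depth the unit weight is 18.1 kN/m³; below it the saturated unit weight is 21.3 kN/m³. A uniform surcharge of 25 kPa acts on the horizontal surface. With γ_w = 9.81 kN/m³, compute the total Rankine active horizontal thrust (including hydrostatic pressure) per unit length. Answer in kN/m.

K_a = tan²(45° − φ/2) = 0.2924.
γ' = 21.3 − 9.81 = 11.49 kN/m³. h₂ = H − d_w = 2.7 m.
σ'_h: at surface K_a·q = 7.309; at WT K_a(q+γd_w) = 18.42; at base K_a(q+γd_w+γ'h₂) = 27.49 kPa.
P₁ = ½(7.309+18.42)×2.1 = 27.02; P₂ = ½(18.42+27.49)×2.7 = 61.98; P_w = ½γ_w h₂² = 35.76.
Total = 27.02+61.98+35.76 = 124.8 kN/m.

125 kN/m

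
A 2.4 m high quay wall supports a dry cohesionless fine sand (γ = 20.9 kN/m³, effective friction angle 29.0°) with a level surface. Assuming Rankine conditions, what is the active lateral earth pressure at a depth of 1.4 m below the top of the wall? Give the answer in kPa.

10.2 kPa

K_a = (1 − sin φ)/(1 + sin φ) = 0.3470.
σ_h = K_a γ z = 0.3470 × 20.9 × 1.4 = 10.15 kPa.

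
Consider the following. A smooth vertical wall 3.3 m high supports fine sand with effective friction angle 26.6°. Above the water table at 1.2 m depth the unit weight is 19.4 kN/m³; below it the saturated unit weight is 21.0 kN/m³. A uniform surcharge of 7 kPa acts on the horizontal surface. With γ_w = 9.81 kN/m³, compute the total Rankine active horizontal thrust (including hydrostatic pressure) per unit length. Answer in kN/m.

63.8 kN/m

K_a = tan²(45° − φ/2) = 0.3814.
γ' = 21.0 − 9.81 = 11.19 kN/m³. h₂ = H − d_w = 2.1 m.
σ'_h: at surface K_a·q = 2.670; at WT K_a(q+γd_w) = 11.55; at base K_a(q+γd_w+γ'h₂) = 20.51 kPa.
P₁ = ½(2.670+11.55)×1.2 = 8.532; P₂ = ½(11.55+20.51)×2.1 = 33.67; P_w = ½γ_w h₂² = 21.63.
Total = 8.532+33.67+21.63 = 63.83 kN/m.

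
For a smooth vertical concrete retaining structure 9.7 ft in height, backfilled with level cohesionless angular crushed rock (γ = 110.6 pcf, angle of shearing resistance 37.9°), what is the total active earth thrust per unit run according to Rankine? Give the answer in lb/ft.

1240 lb/ft

K_a = tan²(45° − φ/2) = 0.2389.
P_a = ½ K_a γ H² = 0.5 × 0.2389 × 110.6 × 9.7² = 1243 lb/ft.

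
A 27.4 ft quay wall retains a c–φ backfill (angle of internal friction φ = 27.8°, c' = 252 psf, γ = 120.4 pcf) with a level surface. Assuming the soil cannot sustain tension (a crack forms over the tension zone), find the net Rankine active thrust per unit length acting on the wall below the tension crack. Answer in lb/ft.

K_a = 0.3639; √K_a = 0.6032.
Tension-crack depth z_c = 2c/(γ√K_a) = 2×252/(120.4×0.6032) = 6.939 ft.
σ_a at base = K_a γ H − 2c√K_a = 0.3639×120.4×27.4 − 2×252×0.6032 = 896.4 psf.
P_a = ½ × 896.4 × (H − z_c) = 0.5×896.4×20.46 = 9171 lb/ft.

9170 lb/ft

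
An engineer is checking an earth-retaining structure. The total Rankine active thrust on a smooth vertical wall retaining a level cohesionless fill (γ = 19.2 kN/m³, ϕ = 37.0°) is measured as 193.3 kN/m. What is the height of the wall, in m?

9.00 m

K_a = 0.2486. P_a = ½ K_a γ H² ⇒ H = √(2P_a/(K_a γ)).
H = √(2×193.3/(0.2486×19.2)) = 9.000 m.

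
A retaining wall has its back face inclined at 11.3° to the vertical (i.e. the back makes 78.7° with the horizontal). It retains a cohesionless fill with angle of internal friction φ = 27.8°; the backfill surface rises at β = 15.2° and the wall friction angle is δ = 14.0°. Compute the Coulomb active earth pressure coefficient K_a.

0.538

K_a = sin²(α+φ) / [sin²α · sin(α−δ) · (1 + √{sin(φ+δ)sin(φ−β) / (sin(α−δ)sin(α+β))})²].
With α = 78.7°, φ = 27.8°, δ = 14.0°, β = 15.2°: K_a = 0.5384.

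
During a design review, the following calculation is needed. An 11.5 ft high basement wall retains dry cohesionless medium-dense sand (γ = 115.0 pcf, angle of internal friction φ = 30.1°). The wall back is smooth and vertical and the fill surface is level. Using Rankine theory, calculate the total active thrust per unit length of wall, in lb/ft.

K_a = tan²(45° − φ/2) = 0.3320.
P_a = ½ K_a γ H² = 0.5 × 0.3320 × 115.0 × 11.5² = 2525 lb/ft.

2520 lb/ft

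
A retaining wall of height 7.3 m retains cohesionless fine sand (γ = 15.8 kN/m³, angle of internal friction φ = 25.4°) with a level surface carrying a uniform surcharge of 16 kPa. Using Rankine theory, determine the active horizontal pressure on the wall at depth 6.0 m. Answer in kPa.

44.3 kPa

K_a = (1 − sin φ)/(1 + sin φ) = 0.3996.
σ_v = γz + q = 15.8 × 6.0 + 16 = 110.8 kPa.
σ_h = K_a σ_v = 0.3996 × 110.8 = 44.28 kPa.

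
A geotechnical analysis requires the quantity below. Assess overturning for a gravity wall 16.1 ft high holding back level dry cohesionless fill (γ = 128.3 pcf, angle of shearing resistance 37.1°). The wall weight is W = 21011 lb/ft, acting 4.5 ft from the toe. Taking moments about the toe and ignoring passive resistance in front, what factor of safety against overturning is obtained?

K_a = tan²(45° − 37.1°/2) = 0.2475.
P_a = ½K_aγH² = 0.5×0.2475×128.3×16.1² = 4115 lb/ft, acting at H/3 = 5.367 ft above the base.
Overturning moment M_o = P_a × H/3 = 4115 × 5.367 = 22090.
Resisting moment M_r = W × 4.5 = 21011 × 4.5 = 94550.
FS_overturning = M_r/M_o = 94550/22090 = 4.281.

4.28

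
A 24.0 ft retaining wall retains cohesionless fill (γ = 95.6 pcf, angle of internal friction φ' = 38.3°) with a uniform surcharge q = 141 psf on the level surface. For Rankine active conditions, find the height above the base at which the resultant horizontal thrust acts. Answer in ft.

8.44 ft

K_a = 0.2347.
Triangular part P₁ = ½K_aγH² = 6463 at H/3 = 8.000 ft; rectangular part P₂ = K_a q H = 794.3 at H/2 = 12.00 ft.
ȳ = (P₁·8.000 + P₂·12.00)/(P₁+P₂) = 8.438 ft.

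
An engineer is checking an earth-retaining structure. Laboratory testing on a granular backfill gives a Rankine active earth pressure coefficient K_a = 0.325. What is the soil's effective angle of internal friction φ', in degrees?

K_a = tan²(45° − φ/2) ⇒ 45° − φ/2 = arctan(√0.325) = 29.69°.
φ = 2(45° − 29.69°) = 30.63°.

30.6°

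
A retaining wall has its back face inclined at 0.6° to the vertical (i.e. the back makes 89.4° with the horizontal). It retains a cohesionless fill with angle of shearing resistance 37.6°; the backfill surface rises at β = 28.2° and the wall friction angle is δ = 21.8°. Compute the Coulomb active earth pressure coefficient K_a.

K_a = sin²(α+φ) / [sin²α · sin(α−δ) · (1 + √{sin(φ+δ)sin(φ−β) / (sin(α−δ)sin(α+β))})²].
With α = 89.4°, φ = 37.6°, δ = 21.8°, β = 28.2°: K_a = 0.3450.

0.345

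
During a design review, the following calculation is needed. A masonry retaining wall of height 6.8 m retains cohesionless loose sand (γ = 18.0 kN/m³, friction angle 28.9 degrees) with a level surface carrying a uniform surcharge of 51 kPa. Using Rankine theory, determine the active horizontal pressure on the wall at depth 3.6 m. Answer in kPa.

40.3 kPa

K_a = (1 − sin φ)/(1 + sin φ) = 0.3484.
σ_v = γz + q = 18.0 × 3.6 + 51 = 115.8 kPa.
σ_h = K_a σ_v = 0.3484 × 115.8 = 40.34 kPa.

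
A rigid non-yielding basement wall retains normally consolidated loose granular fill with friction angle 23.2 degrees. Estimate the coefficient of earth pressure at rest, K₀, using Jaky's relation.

K₀ = 1 − sin φ' = 1 − sin 23.2° = 0.6061.

0.606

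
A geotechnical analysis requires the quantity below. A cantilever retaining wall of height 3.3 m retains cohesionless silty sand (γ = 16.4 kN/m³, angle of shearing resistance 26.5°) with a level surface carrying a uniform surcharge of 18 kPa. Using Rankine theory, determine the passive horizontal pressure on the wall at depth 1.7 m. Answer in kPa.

120 kPa

K_p = (1 + sin φ)/(1 − sin φ) = 2.611.
σ_v = γz + q = 16.4 × 1.7 + 18 = 45.88 kPa.
σ_h = K_p σ_v = 2.611 × 45.88 = 119.8 kPa.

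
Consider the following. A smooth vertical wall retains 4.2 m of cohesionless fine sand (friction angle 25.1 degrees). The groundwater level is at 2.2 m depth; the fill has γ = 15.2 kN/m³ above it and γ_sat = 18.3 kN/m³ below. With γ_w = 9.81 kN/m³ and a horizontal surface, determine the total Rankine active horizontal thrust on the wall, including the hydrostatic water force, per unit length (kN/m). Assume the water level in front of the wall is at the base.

K_a = tan²(45° − φ/2) = 0.4043.
γ' = 18.3 − 9.81 = 8.490 kN/m³. Depth below WT = 2.0 m.
σ'_h at WT = K_a γ d_w = 13.52 kPa; at base = 13.52 + K_a γ' × 2.0 = 20.38 kPa.
P₁ (0–2.2 m) = ½×13.52×2.2 = 14.87. P₂ (2.2–4.2 m) = ½(13.52+20.38)×2.0 = 33.90.
P_w = ½ γ_w h₂² = 0.5×9.81×2.0² = 19.62. Total = 14.87+33.90+19.62 = 68.40 kN/m.

68.4 kN/m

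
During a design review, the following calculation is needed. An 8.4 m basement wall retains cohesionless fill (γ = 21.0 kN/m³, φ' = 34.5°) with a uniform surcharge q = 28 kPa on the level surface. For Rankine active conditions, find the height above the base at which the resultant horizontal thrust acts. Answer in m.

K_a = 0.2768.
Triangular part P₁ = ½K_aγH² = 205.1 at H/3 = 2.800 m; rectangular part P₂ = K_a q H = 65.11 at H/2 = 4.200 m.
ȳ = (P₁·2.800 + P₂·4.200)/(P₁+P₂) = 3.137 m.

3.14 m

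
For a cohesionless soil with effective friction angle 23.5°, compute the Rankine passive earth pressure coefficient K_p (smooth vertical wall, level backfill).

K_p = (1 + sin φ)/(1 − sin φ) = tan²(45° + 23.5°/2) = 2.326.

2.33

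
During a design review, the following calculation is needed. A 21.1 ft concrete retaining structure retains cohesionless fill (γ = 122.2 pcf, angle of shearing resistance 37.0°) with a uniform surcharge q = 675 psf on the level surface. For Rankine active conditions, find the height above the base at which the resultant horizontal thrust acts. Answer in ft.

8.24 ft

K_a = 0.2486.
Triangular part P₁ = ½K_aγH² = 6762 at H/3 = 7.033 ft; rectangular part P₂ = K_a q H = 3540 at H/2 = 10.55 ft.
ȳ = (P₁·7.033 + P₂·10.55)/(P₁+P₂) = 8.242 ft.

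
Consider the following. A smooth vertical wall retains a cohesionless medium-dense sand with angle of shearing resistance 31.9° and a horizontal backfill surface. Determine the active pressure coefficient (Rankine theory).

K_a = tan²(45° − φ/2) = tan²(29.05°) = 0.3085.

0.309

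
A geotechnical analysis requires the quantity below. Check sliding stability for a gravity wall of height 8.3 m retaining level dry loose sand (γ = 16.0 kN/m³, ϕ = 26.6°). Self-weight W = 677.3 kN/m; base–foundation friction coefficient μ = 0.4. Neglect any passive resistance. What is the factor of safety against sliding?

1.29

K_a = tan²(45° − 26.6°/2) = 0.3814.
P_a = ½K_aγH² = 0.5×0.3814×16.0×8.3² = 210.2 kN/m, acting at H/3 = 2.767 m above the base.
FS_sliding = μW / P_a = 0.4×677.3 / 210.2 = 1.289.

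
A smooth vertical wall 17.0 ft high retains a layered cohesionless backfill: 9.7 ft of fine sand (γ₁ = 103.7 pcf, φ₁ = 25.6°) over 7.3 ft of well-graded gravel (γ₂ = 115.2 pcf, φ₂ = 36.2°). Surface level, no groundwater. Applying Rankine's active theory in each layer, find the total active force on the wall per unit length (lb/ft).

K_a1 = tan²(45°−25.6°/2) = 0.3966; K_a2 = tan²(45°−36.2°/2) = 0.2574.
Layer 1: σ at base = K_a1 γ₁ h₁ = 398.9 psf; P₁ = ½×398.9×9.7 = 1935.
Layer 2: σ_v at top = γ₁h₁ = 1006; σ_h top = K_a2×1006 = 258.9; σ_h base = K_a2×(1006+115.2×7.3) = 475.3.
P₂ = ½(258.9+475.3)×7.3 = 2680. Total P_a = 1935+2680 = 4615 lb/ft.

4610 lb/ft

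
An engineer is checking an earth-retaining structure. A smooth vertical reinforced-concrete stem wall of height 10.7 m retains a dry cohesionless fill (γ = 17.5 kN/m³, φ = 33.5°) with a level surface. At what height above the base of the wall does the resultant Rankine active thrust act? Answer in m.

K_a = 0.2887.
The pressure distribution is triangular, so the resultant acts at H/3 above the base = 10.7/3 = 3.567 m.

3.57 m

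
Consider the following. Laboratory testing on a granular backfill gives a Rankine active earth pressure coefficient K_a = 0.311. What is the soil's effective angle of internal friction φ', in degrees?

31.7°

K_a = tan²(45° − φ/2) ⇒ 45° − φ/2 = arctan(√0.311) = 29.15°.
φ = 2(45° − 29.15°) = 31.71°.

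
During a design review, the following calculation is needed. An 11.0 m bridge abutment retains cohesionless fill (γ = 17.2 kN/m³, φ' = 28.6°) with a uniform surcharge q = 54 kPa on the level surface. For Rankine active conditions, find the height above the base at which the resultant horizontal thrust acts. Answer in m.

4.33 m

K_a = 0.3525.
Triangular part P₁ = ½K_aγH² = 366.9 at H/3 = 3.667 m; rectangular part P₂ = K_a q H = 209.4 at H/2 = 5.500 m.
ȳ = (P₁·3.667 + P₂·5.500)/(P₁+P₂) = 4.333 m.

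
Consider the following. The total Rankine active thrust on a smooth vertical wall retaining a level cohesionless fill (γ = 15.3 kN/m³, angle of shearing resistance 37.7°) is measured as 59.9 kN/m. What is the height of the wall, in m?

5.70 m

K_a = 0.2411. P_a = ½ K_a γ H² ⇒ H = √(2P_a/(K_a γ)).
H = √(2×59.9/(0.2411×15.3)) = 5.699 m.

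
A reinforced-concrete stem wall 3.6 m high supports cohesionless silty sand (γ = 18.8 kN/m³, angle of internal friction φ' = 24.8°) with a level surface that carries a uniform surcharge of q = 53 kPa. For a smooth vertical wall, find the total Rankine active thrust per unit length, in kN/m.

K_a = tan²(45° − φ/2) = 0.4090.
Soil triangle: ½ K_a γ H² = 0.5×0.4090×18.8×3.6² = 49.83 kN/m.
Surcharge rectangle: K_a q H = 0.4090×53×3.6 = 78.04 kN/m.
Total = 49.83 + 78.04 = 127.9 kN/m.

128 kN/m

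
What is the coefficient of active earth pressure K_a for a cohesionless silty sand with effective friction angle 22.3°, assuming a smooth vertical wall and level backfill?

K_a = tan²(45° − φ/2) = tan²(33.85°) = 0.4498.

0.450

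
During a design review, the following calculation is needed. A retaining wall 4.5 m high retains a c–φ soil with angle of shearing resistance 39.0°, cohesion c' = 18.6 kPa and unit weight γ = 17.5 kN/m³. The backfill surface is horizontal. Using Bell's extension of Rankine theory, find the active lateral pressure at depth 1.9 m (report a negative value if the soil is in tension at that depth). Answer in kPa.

-10.2 kPa

K_a = (1 − sin φ)/(1 + sin φ) = 0.2275.
σ_a = K_a γ z − 2c√K_a = 0.2275×17.5×1.9 − 2×18.6×0.4770 = -10.18 kPa.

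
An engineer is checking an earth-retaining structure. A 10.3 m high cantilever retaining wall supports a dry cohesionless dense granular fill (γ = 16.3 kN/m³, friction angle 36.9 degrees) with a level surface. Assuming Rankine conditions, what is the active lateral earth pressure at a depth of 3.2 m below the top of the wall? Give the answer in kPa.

K_a = (1 − sin φ)/(1 + sin φ) = 0.2497.
σ_h = K_a γ z = 0.2497 × 16.3 × 3.2 = 13.02 kPa.

13.0 kPa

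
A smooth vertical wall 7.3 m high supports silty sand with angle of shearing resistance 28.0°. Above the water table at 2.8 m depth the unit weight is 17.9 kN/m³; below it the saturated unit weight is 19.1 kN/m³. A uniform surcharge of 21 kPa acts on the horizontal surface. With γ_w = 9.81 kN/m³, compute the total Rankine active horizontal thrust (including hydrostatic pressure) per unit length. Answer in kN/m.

295 kN/m

K_a = tan²(45° − φ/2) = 0.3610.
γ' = 19.1 − 9.81 = 9.290 kN/m³. h₂ = H − d_w = 4.5 m.
σ'_h: at surface K_a·q = 7.582; at WT K_a(q+γd_w) = 25.68; at base K_a(q+γd_w+γ'h₂) = 40.77 kPa.
P₁ = ½(7.582+25.68)×2.8 = 46.56; P₂ = ½(25.68+40.77)×4.5 = 149.5; P_w = ½γ_w h₂² = 99.33.
Total = 46.56+149.5+99.33 = 295.4 kN/m.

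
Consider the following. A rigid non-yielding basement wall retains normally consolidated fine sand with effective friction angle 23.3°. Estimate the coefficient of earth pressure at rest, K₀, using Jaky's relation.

0.604

K₀ = 1 − sin φ' = 1 − sin 23.3° = 0.6045.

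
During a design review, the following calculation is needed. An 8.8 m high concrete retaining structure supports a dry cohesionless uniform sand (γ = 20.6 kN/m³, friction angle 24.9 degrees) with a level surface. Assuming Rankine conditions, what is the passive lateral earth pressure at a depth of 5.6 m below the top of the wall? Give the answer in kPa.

283 kPa

K_p = (1 + sin φ)/(1 − sin φ) = 2.454.
σ_h = K_p γ z = 2.454 × 20.6 × 5.6 = 283.1 kPa.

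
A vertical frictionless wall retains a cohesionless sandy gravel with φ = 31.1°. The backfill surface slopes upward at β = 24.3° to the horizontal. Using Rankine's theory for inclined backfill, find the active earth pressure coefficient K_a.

K_a = cos β · (cos β − √(cos²β − cos²φ)) / (cos β + √(cos²β − cos²φ)).
cos β = 0.9114, cos φ = 0.8563, √(cos²β − cos²φ) = 0.3122.
K_a = 0.9114 × (0.9114 − 0.3122)/(0.9114 + 0.3122) = 0.4463.

0.446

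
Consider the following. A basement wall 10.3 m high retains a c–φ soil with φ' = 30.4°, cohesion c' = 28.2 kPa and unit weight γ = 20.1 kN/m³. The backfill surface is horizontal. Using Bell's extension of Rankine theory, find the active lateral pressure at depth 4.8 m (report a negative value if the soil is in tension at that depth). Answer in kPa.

-0.656 kPa

K_a = (1 − sin φ)/(1 + sin φ) = 0.3280.
σ_a = K_a γ z − 2c√K_a = 0.3280×20.1×4.8 − 2×28.2×0.5727 = -0.6560 kPa.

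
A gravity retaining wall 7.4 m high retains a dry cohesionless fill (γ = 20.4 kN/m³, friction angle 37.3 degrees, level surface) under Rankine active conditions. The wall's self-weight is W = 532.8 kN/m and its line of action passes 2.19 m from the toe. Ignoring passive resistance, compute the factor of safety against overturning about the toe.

K_a = tan²(45° − 37.3°/2) = 0.2453.
P_a = ½K_aγH² = 0.5×0.2453×20.4×7.4² = 137.0 kN/m, acting at H/3 = 2.467 m above the base.
Overturning moment M_o = P_a × H/3 = 137.0 × 2.467 = 338.0.
Resisting moment M_r = W × 2.19 = 532.8 × 2.19 = 1167.
FS_overturning = M_r/M_o = 1167/338.0 = 3.452.

3.45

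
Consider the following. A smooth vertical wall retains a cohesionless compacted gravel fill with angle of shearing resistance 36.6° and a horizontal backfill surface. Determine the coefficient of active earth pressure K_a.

K_a = (1 − sin φ)/(1 + sin φ) = (1 − sin 36.6°)/(1 + sin 36.6°) = 0.2530.

0.253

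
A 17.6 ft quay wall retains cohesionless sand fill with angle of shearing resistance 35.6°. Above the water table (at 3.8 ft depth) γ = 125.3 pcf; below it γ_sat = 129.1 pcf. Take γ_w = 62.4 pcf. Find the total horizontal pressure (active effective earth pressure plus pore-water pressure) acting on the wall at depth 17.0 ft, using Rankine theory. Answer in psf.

1180 psf

K_a = (1 − sin φ)/(1 + sin φ) = 0.2641.
γ' = 129.1 − 62.4 = 66.70 pcf.
Effective vertical stress at 17.0 ft: σ'_v = 125.3×3.8 + 66.70×13.2 = 1357 psf.
σ'_h = K_a σ'_v = 0.2641 × 1357 = 358.3 psf; u = γ_w × 13.2 = 823.7 psf.
Total σ_h = 358.3 + 823.7 = 1182 psf.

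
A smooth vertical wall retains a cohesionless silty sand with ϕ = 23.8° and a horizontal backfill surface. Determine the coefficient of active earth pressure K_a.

K_a = tan²(45° − φ/2) = tan²(33.10°) = 0.4250.

0.425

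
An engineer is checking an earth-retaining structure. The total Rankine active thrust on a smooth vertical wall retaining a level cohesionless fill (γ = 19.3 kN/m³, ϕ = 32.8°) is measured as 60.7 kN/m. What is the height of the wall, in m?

4.60 m

K_a = 0.2973. P_a = ½ K_a γ H² ⇒ H = √(2P_a/(K_a γ)).
H = √(2×60.7/(0.2973×19.3)) = 4.600 m.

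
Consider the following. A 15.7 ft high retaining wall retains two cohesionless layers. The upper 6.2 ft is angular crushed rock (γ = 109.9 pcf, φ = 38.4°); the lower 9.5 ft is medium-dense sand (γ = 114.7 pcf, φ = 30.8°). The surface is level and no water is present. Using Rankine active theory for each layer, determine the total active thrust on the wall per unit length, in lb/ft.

4250 lb/ft

K_a1 = tan²(45°−38.4°/2) = 0.2337; K_a2 = tan²(45°−30.8°/2) = 0.3227.
Layer 1: σ at base = K_a1 γ₁ h₁ = 159.2 psf; P₁ = ½×159.2×6.2 = 493.6.
Layer 2: σ_v at top = γ₁h₁ = 681.4; σ_h top = K_a2×681.4 = 219.9; σ_h base = K_a2×(681.4+114.7×9.5) = 571.5.
P₂ = ½(219.9+571.5)×9.5 = 3759. Total P_a = 493.6+3759 = 4253 lb/ft.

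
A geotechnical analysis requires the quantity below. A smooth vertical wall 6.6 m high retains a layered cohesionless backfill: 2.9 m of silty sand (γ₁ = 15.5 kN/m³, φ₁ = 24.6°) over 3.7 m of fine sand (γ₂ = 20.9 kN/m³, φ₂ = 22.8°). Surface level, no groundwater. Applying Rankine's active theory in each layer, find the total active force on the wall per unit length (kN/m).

163 kN/m

K_a1 = tan²(45°−24.6°/2) = 0.4121; K_a2 = tan²(45°−22.8°/2) = 0.4414.
Layer 1: σ at base = K_a1 γ₁ h₁ = 18.53 kPa; P₁ = ½×18.53×2.9 = 26.86.
Layer 2: σ_v at top = γ₁h₁ = 44.95; σ_h top = K_a2×44.95 = 19.84; σ_h base = K_a2×(44.95+20.9×3.7) = 53.98.
P₂ = ½(19.84+53.98)×3.7 = 136.6. Total P_a = 26.86+136.6 = 163.4 kN/m.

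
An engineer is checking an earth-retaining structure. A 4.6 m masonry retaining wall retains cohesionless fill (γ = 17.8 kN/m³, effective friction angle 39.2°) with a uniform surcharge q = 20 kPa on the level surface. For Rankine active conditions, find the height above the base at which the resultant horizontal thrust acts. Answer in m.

1.78 m

K_a = 0.2255.
Triangular part P₁ = ½K_aγH² = 42.46 at H/3 = 1.533 m; rectangular part P₂ = K_a q H = 20.74 at H/2 = 2.300 m.
ȳ = (P₁·1.533 + P₂·2.300)/(P₁+P₂) = 1.785 m.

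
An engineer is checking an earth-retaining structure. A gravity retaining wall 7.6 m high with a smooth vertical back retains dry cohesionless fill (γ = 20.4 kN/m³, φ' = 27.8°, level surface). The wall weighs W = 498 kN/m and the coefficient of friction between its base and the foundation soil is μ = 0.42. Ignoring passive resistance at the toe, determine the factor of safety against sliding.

K_a = tan²(45° − 27.8°/2) = 0.3639.
P_a = ½K_aγH² = 0.5×0.3639×20.4×7.6² = 214.4 kN/m, acting at H/3 = 2.533 m above the base.
FS_sliding = μW / P_a = 0.42×498 / 214.4 = 0.9756.

0.976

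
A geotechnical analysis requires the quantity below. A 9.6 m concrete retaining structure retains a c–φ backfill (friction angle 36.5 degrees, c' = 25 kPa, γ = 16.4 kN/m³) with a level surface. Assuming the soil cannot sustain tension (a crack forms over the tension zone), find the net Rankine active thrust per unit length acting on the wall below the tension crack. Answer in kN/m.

26.3 kN/m

K_a = 0.2541; √K_a = 0.5040.
Tension-crack depth z_c = 2c/(γ√K_a) = 2×25/(16.4×0.5040) = 6.049 m.
σ_a at base = K_a γ H − 2c√K_a = 0.2541×16.4×9.6 − 2×25×0.5040 = 14.80 kPa.
P_a = ½ × 14.80 × (H − z_c) = 0.5×14.80×3.551 = 26.27 kN/m.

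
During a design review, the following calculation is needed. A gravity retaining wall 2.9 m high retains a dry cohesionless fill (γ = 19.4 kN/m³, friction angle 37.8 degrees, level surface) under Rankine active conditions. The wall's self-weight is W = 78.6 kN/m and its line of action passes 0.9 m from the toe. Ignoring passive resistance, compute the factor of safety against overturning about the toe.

K_a = tan²(45° − 37.8°/2) = 0.2400.
P_a = ½K_aγH² = 0.5×0.2400×19.4×2.9² = 19.58 kN/m, acting at H/3 = 0.9667 m above the base.
Overturning moment M_o = P_a × H/3 = 19.58 × 0.9667 = 18.93.
Resisting moment M_r = W × 0.9 = 78.6 × 0.9 = 70.74.
FS_overturning = M_r/M_o = 70.74/18.93 = 3.738.

3.74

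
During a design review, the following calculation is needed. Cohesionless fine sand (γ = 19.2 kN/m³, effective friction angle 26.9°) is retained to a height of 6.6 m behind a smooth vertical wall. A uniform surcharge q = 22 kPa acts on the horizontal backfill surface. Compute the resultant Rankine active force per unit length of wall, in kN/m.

K_a = tan²(45° − φ/2) = 0.3770.
Soil triangle: ½ K_a γ H² = 0.5×0.3770×19.2×6.6² = 157.7 kN/m.
Surcharge rectangle: K_a q H = 0.3770×22×6.6 = 54.74 kN/m.
Total = 157.7 + 54.74 = 212.4 kN/m.

212 kN/m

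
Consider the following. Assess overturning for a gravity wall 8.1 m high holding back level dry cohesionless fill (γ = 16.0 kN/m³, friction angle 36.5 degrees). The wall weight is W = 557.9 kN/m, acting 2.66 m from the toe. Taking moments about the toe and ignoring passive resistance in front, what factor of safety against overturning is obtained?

K_a = tan²(45° − 36.5°/2) = 0.2541.
P_a = ½K_aγH² = 0.5×0.2541×16.0×8.1² = 133.3 kN/m, acting at H/3 = 2.700 m above the base.
Overturning moment M_o = P_a × H/3 = 133.3 × 2.700 = 360.0.
Resisting moment M_r = W × 2.66 = 557.9 × 2.66 = 1484.
FS_overturning = M_r/M_o = 1484/360.0 = 4.122.

4.12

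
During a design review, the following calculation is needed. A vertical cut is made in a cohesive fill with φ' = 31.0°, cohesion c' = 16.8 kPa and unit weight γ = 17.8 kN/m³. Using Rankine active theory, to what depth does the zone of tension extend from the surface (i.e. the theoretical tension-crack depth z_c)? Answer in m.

3.34 m

K_a = tan²(45° − 31.0°/2) = 0.3201; √K_a = 0.5658.
The active pressure is zero where K_a γ z = 2c√K_a, so z_c = 2c/(γ√K_a) = 2×16.8/(17.8×0.5658) = 3.336 m.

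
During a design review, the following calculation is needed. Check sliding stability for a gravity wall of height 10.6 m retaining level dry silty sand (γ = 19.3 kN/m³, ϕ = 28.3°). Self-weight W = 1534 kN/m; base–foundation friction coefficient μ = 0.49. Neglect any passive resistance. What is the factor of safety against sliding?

K_a = tan²(45° − 28.3°/2) = 0.3568.
P_a = ½K_aγH² = 0.5×0.3568×19.3×10.6² = 386.8 kN/m, acting at H/3 = 3.533 m above the base.
FS_sliding = μW / P_a = 0.49×1534 / 386.8 = 1.943.

1.94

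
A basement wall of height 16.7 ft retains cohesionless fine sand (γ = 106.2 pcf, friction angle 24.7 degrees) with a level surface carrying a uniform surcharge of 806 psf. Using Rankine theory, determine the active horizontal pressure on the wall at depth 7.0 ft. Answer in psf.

K_a = (1 − sin φ)/(1 + sin φ) = 0.4106.
σ_v = γz + q = 106.2 × 7.0 + 806 = 1549 psf.
σ_h = K_a σ_v = 0.4106 × 1549 = 636.1 psf.

636 psf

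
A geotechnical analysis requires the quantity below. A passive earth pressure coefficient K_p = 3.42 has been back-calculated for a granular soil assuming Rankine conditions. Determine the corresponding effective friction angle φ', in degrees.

33.2°

K_p = (1+sin φ)/(1−sin φ) ⇒ sin φ = (K_p − 1)/(K_p + 1) = 0.5475.
φ = arcsin(0.5475) = 33.20°.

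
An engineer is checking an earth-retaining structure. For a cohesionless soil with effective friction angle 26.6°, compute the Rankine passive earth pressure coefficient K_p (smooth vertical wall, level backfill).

K_p = (1 + sin φ)/(1 − sin φ) = tan²(45° + 26.6°/2) = 2.622.

2.62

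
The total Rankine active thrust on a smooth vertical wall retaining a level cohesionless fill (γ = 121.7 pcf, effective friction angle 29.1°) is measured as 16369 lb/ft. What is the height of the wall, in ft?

K_a = 0.3456. P_a = ½ K_a γ H² ⇒ H = √(2P_a/(K_a γ)).
H = √(2×16369/(0.3456×121.7)) = 27.90 ft.

27.9 ft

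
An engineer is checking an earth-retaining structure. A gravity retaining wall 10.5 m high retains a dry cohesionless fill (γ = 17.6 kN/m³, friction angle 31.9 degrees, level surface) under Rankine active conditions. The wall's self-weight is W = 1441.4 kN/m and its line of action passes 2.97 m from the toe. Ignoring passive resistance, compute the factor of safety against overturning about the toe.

K_a = tan²(45° − 31.9°/2) = 0.3085.
P_a = ½K_aγH² = 0.5×0.3085×17.6×10.5² = 299.3 kN/m, acting at H/3 = 3.500 m above the base.
Overturning moment M_o = P_a × H/3 = 299.3 × 3.500 = 1048.
Resisting moment M_r = W × 2.97 = 1441.4 × 2.97 = 4281.
FS_overturning = M_r/M_o = 4281/1048 = 4.086.

4.09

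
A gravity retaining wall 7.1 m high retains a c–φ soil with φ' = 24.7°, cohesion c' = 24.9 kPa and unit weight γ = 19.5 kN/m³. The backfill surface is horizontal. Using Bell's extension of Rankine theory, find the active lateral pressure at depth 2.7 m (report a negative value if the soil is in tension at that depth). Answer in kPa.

-10.3 kPa

K_a = (1 − sin φ)/(1 + sin φ) = 0.4106.
σ_a = K_a γ z − 2c√K_a = 0.4106×19.5×2.7 − 2×24.9×0.6408 = -10.29 kPa.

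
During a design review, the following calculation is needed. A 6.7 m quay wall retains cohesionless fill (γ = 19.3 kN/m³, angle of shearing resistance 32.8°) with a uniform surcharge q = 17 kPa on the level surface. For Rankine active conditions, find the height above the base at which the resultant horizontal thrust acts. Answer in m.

2.47 m

K_a = 0.2973.
Triangular part P₁ = ½K_aγH² = 128.8 at H/3 = 2.233 m; rectangular part P₂ = K_a q H = 33.86 at H/2 = 3.350 m.
ȳ = (P₁·2.233 + P₂·3.350)/(P₁+P₂) = 2.466 m.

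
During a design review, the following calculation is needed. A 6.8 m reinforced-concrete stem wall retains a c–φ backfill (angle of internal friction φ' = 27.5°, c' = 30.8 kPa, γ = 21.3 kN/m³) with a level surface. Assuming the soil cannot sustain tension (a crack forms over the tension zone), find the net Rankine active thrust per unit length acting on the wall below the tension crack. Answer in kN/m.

K_a = 0.3682; √K_a = 0.6068.
Tension-crack depth z_c = 2c/(γ√K_a) = 2×30.8/(21.3×0.6068) = 4.766 m.
σ_a at base = K_a γ H − 2c√K_a = 0.3682×21.3×6.8 − 2×30.8×0.6068 = 15.95 kPa.
P_a = ½ × 15.95 × (H − z_c) = 0.5×15.95×2.034 = 16.23 kN/m.

16.2 kN/m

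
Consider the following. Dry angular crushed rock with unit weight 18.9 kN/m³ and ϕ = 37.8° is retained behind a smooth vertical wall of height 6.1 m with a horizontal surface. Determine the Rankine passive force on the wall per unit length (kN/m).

K_p = tan²(45° + φ/2) = 4.167.
P_p = ½ K_p γ H² = 0.5 × 4.167 × 18.9 × 6.1² = 1465 kN/m.

1470 kN/m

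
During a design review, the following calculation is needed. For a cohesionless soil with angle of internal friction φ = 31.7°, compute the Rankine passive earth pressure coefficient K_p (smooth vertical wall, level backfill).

K_p = (1 + sin φ)/(1 − sin φ) = tan²(45° + 31.7°/2) = 3.215.

3.21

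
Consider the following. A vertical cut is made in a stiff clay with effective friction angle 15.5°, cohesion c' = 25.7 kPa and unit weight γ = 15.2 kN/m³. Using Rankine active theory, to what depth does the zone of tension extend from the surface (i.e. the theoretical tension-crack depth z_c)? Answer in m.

K_a = tan²(45° − 15.5°/2) = 0.5782; √K_a = 0.7604.
The active pressure is zero where K_a γ z = 2c√K_a, so z_c = 2c/(γ√K_a) = 2×25.7/(15.2×0.7604) = 4.447 m.

4.45 m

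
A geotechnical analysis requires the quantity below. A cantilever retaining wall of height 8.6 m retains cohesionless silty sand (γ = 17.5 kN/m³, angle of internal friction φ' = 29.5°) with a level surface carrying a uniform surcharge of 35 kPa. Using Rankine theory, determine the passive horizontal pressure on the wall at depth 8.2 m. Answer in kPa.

525 kPa

K_p = (1 + sin φ)/(1 − sin φ) = 2.940.
σ_v = γz + q = 17.5 × 8.2 + 35 = 178.5 kPa.
σ_h = K_p σ_v = 2.940 × 178.5 = 524.8 kPa.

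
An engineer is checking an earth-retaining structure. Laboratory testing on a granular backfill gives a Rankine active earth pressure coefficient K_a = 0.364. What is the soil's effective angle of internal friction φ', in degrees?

K_a = tan²(45° − φ/2) ⇒ 45° − φ/2 = arctan(√0.364) = 31.10°.
φ = 2(45° − 31.10°) = 27.79°.

27.8°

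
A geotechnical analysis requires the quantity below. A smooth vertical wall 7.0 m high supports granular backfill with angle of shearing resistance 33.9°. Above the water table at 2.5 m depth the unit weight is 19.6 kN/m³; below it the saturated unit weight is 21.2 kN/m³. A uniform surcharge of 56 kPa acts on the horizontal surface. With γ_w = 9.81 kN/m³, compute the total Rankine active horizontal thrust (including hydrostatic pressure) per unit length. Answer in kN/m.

323 kN/m

K_a = tan²(45° − φ/2) = 0.2839.
γ' = 21.2 − 9.81 = 11.39 kN/m³. h₂ = H − d_w = 4.5 m.
σ'_h: at surface K_a·q = 15.90; at WT K_a(q+γd_w) = 29.81; at base K_a(q+γd_w+γ'h₂) = 44.36 kPa.
P₁ = ½(15.90+29.81)×2.5 = 57.14; P₂ = ½(29.81+44.36)×4.5 = 166.9; P_w = ½γ_w h₂² = 99.33.
Total = 57.14+166.9+99.33 = 323.3 kN/m.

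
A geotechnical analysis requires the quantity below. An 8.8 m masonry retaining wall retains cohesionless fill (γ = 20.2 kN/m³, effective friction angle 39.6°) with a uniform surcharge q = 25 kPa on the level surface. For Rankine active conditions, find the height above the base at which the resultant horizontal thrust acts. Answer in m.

3.26 m

K_a = 0.2214.
Triangular part P₁ = ½K_aγH² = 173.2 at H/3 = 2.933 m; rectangular part P₂ = K_a q H = 48.71 at H/2 = 4.400 m.
ȳ = (P₁·2.933 + P₂·4.400)/(P₁+P₂) = 3.255 m.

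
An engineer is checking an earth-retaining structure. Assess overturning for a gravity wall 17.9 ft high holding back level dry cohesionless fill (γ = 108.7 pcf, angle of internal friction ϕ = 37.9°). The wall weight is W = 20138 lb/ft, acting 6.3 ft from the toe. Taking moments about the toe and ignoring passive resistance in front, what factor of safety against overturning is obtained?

5.11

K_a = tan²(45° − 37.9°/2) = 0.2389.
P_a = ½K_aγH² = 0.5×0.2389×108.7×17.9² = 4161 lb/ft, acting at H/3 = 5.967 ft above the base.
Overturning moment M_o = P_a × H/3 = 4161 × 5.967 = 24830.
Resisting moment M_r = W × 6.3 = 20138 × 6.3 = 126900.
FS_overturning = M_r/M_o = 126900/24830 = 5.110.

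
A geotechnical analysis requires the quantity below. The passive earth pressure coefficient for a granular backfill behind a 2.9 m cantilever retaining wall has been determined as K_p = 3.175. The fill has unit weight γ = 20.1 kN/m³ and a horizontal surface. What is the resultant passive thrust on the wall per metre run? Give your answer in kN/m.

268 kN/m

P = ½ K_p γ H² = 0.5 × 3.175 × 20.1 × 2.9² = 268.4 kN/m.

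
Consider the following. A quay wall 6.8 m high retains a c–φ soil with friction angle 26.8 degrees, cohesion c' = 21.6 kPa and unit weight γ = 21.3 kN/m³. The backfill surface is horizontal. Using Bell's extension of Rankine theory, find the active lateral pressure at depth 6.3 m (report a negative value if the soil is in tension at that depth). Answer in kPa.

K_a = (1 − sin φ)/(1 + sin φ) = 0.3785.
σ_a = K_a γ z − 2c√K_a = 0.3785×21.3×6.3 − 2×21.6×0.6152 = 24.21 kPa.

24.2 kPa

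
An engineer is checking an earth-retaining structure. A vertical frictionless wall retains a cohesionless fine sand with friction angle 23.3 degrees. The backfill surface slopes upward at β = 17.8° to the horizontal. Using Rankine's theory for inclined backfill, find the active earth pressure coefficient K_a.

0.555

K_a = cos β · (cos β − √(cos²β − cos²φ)) / (cos β + √(cos²β − cos²φ)).
cos β = 0.9521, cos φ = 0.9184, √(cos²β − cos²φ) = 0.2510.
K_a = 0.9521 × (0.9521 − 0.2510)/(0.9521 + 0.2510) = 0.5548.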